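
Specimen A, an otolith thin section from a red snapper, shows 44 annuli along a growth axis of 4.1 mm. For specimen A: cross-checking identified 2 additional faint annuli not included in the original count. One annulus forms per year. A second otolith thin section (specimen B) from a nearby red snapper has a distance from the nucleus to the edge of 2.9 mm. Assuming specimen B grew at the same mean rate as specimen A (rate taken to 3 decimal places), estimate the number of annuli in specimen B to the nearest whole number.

33 annuli

Specimen A: correcting the raw count gives 44 + 2 = 46 true annuli.
A: 4.1 mm over 46 years gives 4.1 / 46 ≈ 0.089 mm/yr.
B spans 2.9 / 0.089 = 32.58 years ≈ 33 annuli.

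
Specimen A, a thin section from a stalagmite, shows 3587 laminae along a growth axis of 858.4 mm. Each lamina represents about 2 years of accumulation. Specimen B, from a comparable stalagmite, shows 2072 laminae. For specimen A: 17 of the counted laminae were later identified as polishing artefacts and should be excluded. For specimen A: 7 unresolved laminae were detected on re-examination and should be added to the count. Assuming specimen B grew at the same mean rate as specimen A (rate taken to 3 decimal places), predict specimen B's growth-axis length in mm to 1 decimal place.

Specimen A: correcting the raw count gives 3587 − 17 + 7 = 3577 true laminae.
Specimen A: multiplying by 2 years per lamina: 3577 × 2 = 7154 years.
A: Extension rate ≈ 858.4 / 7154 = 0.120 mm/yr.
Specimen B: multiplying by 2 years per lamina: 2072 × 2 = 4144 years. For B, 0.120 mm/year × 4144 years = 497.3 mm.

497.3 mm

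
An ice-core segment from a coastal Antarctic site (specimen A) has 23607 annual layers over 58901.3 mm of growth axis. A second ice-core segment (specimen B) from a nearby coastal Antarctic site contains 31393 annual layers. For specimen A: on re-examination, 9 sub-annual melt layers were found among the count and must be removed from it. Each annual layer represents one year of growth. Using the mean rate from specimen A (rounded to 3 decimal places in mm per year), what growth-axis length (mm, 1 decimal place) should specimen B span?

78356.9 mm

Specimen A: after corrections the count is 23607 − 9 = 23598 annual layers.
A: Extension rate ≈ 58901.3 / 23598 = 2.496 mm/year.
For B, 2.496 mm/year × 31393 years = 78356.9 mm.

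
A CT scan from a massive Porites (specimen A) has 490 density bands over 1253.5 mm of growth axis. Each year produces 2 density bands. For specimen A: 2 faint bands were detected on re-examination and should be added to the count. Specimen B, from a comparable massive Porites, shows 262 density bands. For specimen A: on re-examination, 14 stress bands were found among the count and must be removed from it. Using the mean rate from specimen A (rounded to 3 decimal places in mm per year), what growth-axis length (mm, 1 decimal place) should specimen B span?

Specimen A: true density band count = 490 − 14 + 2 = 478.
Specimen A: with 2 density bands per year, 478 / 2 = 239 years.
A: 1253.5 mm over 239 years gives 1253.5 / 239 ≈ 5.245 mm/yr.
Specimen B: dividing by 2 density bands per year: 262 / 2 = 131 years. For B, 5.245 mm/year × 131 years = 687.1 mm.

687.1 mm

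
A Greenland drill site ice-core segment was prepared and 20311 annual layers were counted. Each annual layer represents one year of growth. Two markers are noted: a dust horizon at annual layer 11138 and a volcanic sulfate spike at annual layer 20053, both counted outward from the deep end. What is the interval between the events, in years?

20053 − 11138 = 8915 annual layers lie between the two events.
That is 8915 years at one annual layer per year.

8915 years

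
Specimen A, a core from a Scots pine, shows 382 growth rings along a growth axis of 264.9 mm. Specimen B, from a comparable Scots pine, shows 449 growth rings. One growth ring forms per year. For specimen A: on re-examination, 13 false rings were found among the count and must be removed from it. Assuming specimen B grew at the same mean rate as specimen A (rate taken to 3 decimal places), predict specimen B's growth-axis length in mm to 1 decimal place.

322.4 mm

Specimen A: correcting the raw count gives 382 − 13 = 369 true growth rings.
A: Extension rate ≈ 264.9 / 369 = 0.718 mm per year.
B's length ≈ 0.718 × 449 = 322.4 mm.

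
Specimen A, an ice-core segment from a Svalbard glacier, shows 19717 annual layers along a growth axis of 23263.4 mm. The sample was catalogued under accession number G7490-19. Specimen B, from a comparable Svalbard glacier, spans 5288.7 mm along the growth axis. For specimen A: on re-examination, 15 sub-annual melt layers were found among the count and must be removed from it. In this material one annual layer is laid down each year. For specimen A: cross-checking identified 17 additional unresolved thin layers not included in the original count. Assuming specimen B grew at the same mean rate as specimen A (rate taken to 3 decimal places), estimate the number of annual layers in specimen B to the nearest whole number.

4482 annual layers

Specimen A: adjusted count: 19717 − 15 + 17 = 19719 annual layers.
A: Mean rate = 23263.4 mm / 19719 years ≈ 1.180 mm/year.
Specimen B: 5288.7 mm / 1.180 mm per year = 4481.95 years ≈ 4482 annual layers.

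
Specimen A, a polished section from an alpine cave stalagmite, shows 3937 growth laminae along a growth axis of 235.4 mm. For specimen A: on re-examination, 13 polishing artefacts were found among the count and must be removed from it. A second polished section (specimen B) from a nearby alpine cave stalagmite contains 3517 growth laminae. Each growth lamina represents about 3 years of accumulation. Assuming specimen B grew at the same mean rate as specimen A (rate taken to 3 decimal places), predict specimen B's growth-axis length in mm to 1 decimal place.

211.0 mm

Specimen A: true growth lamina count = 3937 − 13 = 3924.
Specimen A: multiplying by 3 years per growth lamina: 3924 × 3 = 11772 years.
A: 235.4 mm over 11772 years gives 235.4 / 11772 ≈ 0.020 mm/year.
Specimen B: at 3 years per growth lamina, 3517 × 3 = 10551 years. Length of B = 0.020 × 10551 = 211.0 mm.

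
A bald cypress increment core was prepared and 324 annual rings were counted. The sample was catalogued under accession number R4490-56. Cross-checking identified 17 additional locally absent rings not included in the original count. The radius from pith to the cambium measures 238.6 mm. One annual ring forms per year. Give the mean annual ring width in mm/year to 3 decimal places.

True annual ring count = 324 + 17 = 341.
Extension rate ≈ 238.6 / 341 = 0.700 mm/year.

0.700 mm/year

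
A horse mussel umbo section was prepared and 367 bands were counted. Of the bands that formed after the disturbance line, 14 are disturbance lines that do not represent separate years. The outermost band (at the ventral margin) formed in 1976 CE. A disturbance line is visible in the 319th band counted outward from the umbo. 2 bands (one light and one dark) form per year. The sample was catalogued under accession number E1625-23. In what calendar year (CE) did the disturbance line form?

1959 CE

Between band 319 and the ventral margin there are 367 − 319 = 48 bands.
Removing the 14 false bands leaves 48 − 14 = 34 true bands beyond the disturbance line.
With 2 bands per year, 34 / 2 = 17 years.
Counting back 17 years from 1976 CE places the disturbance line in 1976 − 17 = 1959 CE.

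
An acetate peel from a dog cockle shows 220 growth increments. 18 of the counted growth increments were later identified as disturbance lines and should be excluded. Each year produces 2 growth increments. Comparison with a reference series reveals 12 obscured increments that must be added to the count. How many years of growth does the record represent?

True growth increment count = 220 − 18 + 12 = 214.
With 2 growth increments per year, 214 / 2 = 107 years.

107 years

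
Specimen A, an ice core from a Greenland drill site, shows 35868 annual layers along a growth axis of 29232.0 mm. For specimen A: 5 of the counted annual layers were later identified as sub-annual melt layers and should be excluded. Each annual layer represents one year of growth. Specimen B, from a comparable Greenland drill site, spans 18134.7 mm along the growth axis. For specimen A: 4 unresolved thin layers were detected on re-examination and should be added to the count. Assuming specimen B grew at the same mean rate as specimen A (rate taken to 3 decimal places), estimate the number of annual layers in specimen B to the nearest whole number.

22251 annual layers

Specimen A: correcting the raw count gives 35868 − 5 + 4 = 35867 true annual layers.
A: 29232.0 mm over 35867 years gives 29232.0 / 35867 ≈ 0.815 mm/yr.
B spans 18134.7 / 0.815 = 22251.17 years ≈ 22251 annual layers.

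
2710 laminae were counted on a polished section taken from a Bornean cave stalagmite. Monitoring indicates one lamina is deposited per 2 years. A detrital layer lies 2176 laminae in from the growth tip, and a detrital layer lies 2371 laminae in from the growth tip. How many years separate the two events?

390 years

Separation: 2371 − 2176 = 195 laminae.
195 laminae at 2 years each span 195 × 2 = 390 years.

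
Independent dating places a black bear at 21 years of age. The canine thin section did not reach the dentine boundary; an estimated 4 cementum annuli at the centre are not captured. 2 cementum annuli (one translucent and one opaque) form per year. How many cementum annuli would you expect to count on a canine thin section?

With 2 cementum annuli per year, 21 years would produce 21 × 2 = 42 cementum annuli.
Less the 4 uncaptured cementum annuli: 42 − 4 = 38.

38 cementum annuli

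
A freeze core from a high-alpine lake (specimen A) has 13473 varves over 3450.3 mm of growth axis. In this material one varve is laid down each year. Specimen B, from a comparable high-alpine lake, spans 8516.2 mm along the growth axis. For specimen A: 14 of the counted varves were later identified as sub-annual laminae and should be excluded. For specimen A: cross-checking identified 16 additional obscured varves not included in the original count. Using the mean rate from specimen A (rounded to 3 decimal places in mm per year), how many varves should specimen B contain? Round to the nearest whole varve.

33266 varves

Specimen A: true varve count = 13473 − 14 + 16 = 13475.
A: Mean rate = 3450.3 mm / 13475 years ≈ 0.256 mm/year.
For B, 8516.2 / 0.256 = 33266.41 years ≈ 33266 varves.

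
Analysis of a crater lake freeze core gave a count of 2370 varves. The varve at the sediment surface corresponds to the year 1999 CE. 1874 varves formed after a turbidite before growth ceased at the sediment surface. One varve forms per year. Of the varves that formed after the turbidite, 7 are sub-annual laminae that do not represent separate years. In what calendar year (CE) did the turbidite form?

There are 1874 varves younger than the turbidite.
Removing the 7 false varves leaves 1874 − 7 = 1867 true varves beyond the turbidite.
The varve at the sediment surface is 1999 CE, so the turbidite dates to 1999 − 1867 = 132 CE.

132 CE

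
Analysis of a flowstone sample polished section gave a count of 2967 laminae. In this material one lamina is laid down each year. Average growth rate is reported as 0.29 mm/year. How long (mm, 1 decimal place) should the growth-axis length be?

860.4 mm

2967 years of growth are recorded.
Predicted length = 0.29 mm/year × 2967 years = 860.4 mm.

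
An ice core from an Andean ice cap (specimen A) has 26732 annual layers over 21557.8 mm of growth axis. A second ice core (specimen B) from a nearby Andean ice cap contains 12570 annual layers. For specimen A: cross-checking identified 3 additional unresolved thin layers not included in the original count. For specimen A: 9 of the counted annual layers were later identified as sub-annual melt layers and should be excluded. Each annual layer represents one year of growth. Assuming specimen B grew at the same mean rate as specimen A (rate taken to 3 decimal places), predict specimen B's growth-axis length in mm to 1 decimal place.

10144.0 mm

Specimen A: true annual layer count = 26732 − 9 + 3 = 26726.
A: Mean rate = 21557.8 mm / 26726 years ≈ 0.807 mm/year.
For B, 0.807 mm/year × 12570 years = 10144.0 mm.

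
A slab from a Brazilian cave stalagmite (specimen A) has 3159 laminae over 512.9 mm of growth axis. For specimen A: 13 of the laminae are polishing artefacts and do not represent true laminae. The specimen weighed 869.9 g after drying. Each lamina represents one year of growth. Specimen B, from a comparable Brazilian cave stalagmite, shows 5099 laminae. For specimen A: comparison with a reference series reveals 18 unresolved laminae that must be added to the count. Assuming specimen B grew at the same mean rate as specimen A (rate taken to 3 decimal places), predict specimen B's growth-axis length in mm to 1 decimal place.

Specimen A: true lamina count = 3159 − 13 + 18 = 3164.
A: Mean rate = 512.9 mm / 3164 years ≈ 0.162 mm/yr.
For B, 0.162 mm/year × 5099 years = 826.0 mm.

826.0 mm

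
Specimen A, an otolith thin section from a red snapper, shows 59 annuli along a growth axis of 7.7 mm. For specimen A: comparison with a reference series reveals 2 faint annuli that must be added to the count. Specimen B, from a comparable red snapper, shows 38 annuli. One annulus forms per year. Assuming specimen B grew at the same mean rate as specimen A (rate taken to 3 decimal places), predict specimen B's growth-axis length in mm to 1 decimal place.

4.8 mm

Specimen A: after corrections the count is 59 + 2 = 61 annuli.
A: 7.7 mm over 61 years gives 7.7 / 61 ≈ 0.126 mm/year.
B's length ≈ 0.126 × 38 = 4.8 mm.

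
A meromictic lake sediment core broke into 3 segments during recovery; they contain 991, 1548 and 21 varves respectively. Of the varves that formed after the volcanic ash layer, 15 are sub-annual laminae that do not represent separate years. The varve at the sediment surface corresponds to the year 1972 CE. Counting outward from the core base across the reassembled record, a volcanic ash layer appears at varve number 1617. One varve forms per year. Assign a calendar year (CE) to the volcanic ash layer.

Total varves = 991 + 1548 + 21 = 2560.
Between varve 1617 and the sediment surface there are 2560 − 1617 = 943 varves.
943 − 15 false = 928 true varves after the volcanic ash layer.
The varve at the sediment surface is 1972 CE, so the volcanic ash layer dates to 1972 − 928 = 1044 CE.

1044 CE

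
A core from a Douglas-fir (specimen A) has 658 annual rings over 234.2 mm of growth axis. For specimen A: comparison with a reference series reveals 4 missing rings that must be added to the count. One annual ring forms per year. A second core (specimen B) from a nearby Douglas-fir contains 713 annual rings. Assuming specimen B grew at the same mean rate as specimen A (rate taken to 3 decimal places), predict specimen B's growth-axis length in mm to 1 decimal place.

252.4 mm

Specimen A: after corrections the count is 658 + 4 = 662 annual rings.
A: Extension rate ≈ 234.2 / 662 = 0.354 mm per year.
B's length ≈ 0.354 × 713 = 252.4 mm.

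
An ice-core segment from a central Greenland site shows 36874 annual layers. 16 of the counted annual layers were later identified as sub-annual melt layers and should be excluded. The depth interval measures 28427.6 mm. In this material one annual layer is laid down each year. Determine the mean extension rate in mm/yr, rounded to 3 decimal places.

Correcting the raw count gives 36874 − 16 = 36858 true annual layers.
28427.6 mm over 36858 years gives 28427.6 / 36858 ≈ 0.771 mm/yr.

0.771 mm/yr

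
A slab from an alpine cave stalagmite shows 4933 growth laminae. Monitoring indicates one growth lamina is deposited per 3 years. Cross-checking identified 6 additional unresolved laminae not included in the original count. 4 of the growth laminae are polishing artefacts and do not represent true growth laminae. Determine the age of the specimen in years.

14805 yr

Correcting the raw count gives 4933 − 4 + 6 = 4935 true growth laminae.
4935 growth laminae at 3 years each span 4935 × 3 = 14805 years.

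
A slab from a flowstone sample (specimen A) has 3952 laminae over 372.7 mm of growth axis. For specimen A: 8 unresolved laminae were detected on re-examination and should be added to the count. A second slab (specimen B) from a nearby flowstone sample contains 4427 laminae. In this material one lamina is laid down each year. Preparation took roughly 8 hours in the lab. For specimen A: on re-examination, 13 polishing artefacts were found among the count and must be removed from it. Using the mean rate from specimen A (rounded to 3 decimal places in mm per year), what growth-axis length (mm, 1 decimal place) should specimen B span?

Specimen A: after corrections the count is 3952 − 13 + 8 = 3947 laminae.
A: Mean rate = 372.7 mm / 3947 years ≈ 0.094 mm/yr.
Length of B = 0.094 × 4427 = 416.1 mm.

416.1 mm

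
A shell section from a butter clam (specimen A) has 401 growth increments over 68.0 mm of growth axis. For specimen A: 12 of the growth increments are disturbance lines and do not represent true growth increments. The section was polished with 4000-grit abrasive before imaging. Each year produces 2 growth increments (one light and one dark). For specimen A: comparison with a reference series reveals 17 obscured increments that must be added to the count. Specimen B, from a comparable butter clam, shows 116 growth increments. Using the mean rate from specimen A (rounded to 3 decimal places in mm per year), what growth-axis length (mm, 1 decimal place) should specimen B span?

Specimen A: correcting the raw count gives 401 − 12 + 17 = 406 true growth increments.
Specimen A: 406 growth increments at 2 per year is 406 / 2 = 203 years.
A: 68.0 mm over 203 years gives 68.0 / 203 ≈ 0.335 mm/yr.
Specimen B: 116 growth increments at 2 per year is 116 / 2 = 58 years. B's length ≈ 0.335 × 58 = 19.4 mm.

19.4 mm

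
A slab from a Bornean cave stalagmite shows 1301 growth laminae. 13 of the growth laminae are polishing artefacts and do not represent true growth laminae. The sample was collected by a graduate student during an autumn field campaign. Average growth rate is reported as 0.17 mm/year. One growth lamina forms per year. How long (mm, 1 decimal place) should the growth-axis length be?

219.0 mm

Correcting the raw count gives 1301 − 13 = 1288 true growth laminae.
Length ≈ 0.17 × 1288 = 219.0 mm.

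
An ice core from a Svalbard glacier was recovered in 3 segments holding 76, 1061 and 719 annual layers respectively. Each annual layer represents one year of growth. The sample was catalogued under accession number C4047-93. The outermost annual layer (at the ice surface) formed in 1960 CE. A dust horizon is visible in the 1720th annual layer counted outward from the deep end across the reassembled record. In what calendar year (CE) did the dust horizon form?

Total annual layers = 76 + 1061 + 719 = 1856.
The dust horizon sits at annual layer 1720 from the deep end, so 1856 − 1720 = 136 annual layers formed after it.
Counting back 136 years from 1960 CE places the dust horizon in 1960 − 136 = 1824 CE.

1824 CE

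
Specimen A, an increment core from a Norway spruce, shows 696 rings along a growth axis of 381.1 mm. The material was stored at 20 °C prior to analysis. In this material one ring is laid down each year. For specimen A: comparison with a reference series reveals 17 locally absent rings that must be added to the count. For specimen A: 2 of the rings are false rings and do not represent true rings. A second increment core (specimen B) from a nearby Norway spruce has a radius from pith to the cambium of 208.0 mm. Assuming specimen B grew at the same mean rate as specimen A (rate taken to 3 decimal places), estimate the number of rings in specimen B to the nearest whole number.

Specimen A: adjusted count: 696 − 2 + 17 = 711 rings.
A: 381.1 mm over 711 years gives 381.1 / 711 ≈ 0.536 mm per year.
B spans 208.0 / 0.536 = 388.06 years ≈ 388 rings.

388 rings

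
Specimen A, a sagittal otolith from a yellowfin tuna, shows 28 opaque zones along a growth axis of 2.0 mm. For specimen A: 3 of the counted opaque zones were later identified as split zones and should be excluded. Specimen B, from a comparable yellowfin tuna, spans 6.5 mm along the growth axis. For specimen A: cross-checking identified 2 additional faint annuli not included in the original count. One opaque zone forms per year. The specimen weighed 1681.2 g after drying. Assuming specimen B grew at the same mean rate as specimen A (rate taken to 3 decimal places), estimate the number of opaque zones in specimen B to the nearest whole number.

88 opaque zones

Specimen A: true opaque zone count = 28 − 3 + 2 = 27.
A: Extension rate ≈ 2.0 / 27 = 0.074 mm/year.
Specimen B: 6.5 mm / 0.074 mm per year = 87.84 years ≈ 88 opaque zones.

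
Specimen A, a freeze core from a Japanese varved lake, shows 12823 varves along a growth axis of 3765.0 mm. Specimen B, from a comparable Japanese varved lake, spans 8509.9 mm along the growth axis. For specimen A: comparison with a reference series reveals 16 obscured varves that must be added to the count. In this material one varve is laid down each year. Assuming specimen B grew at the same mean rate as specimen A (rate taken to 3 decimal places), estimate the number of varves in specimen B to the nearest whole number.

Specimen A: after corrections the count is 12823 + 16 = 12839 varves.
A: Mean rate = 3765.0 mm / 12839 years ≈ 0.293 mm/year.
B spans 8509.9 / 0.293 = 29044.03 years ≈ 29044 varves.

29044 varves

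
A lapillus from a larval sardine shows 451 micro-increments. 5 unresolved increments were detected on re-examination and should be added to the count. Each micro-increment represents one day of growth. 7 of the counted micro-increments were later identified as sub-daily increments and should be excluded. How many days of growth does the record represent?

449 days

Adjusted count: 451 − 7 + 5 = 449 micro-increments.
One micro-increment per day makes the duration 449 days.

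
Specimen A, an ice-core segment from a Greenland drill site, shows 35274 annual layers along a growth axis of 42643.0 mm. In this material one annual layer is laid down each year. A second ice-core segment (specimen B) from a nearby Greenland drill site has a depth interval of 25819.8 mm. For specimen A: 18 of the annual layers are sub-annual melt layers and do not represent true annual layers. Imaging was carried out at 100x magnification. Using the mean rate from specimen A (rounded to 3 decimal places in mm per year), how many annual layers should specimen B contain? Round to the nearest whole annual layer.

21339 annual layers

Specimen A: after corrections the count is 35274 − 18 = 35256 annual layers.
A: Mean rate = 42643.0 mm / 35256 years ≈ 1.210 mm per year.
B spans 25819.8 / 1.210 = 21338.68 years ≈ 21339 annual layers.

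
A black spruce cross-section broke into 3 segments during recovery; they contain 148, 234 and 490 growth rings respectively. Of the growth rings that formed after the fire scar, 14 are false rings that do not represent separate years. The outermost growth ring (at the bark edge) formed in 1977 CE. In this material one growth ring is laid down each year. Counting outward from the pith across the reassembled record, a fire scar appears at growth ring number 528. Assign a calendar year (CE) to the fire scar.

Total growth rings = 148 + 234 + 490 = 872.
The fire scar sits at growth ring 528 from the pith, so 872 − 528 = 344 growth rings formed after it.
344 − 14 false = 330 true growth rings after the fire scar.
1977 − 330 = 1647 CE.

1647 CE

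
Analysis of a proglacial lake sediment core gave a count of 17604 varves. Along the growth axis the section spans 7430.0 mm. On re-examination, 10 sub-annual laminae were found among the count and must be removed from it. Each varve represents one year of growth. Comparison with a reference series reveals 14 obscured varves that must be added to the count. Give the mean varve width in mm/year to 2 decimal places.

0.42 mm/year

True varve count = 17604 − 10 + 14 = 17608.
7430.0 mm over 17608 years gives 7430.0 / 17608 ≈ 0.42 mm/year.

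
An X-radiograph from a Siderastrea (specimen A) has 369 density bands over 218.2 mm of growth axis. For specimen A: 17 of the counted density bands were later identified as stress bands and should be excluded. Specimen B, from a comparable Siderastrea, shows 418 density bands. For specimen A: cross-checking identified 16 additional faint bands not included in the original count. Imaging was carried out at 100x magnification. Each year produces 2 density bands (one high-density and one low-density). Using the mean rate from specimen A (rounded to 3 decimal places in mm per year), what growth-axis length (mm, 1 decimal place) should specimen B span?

247.9 mm

Specimen A: after corrections the count is 369 − 17 + 16 = 368 density bands.
Specimen A: 368 density bands at 2 per year is 368 / 2 = 184 years.
A: Extension rate ≈ 218.2 / 184 = 1.186 mm/yr.
Specimen B: with 2 density bands per year, 418 / 2 = 209 years. Length of B = 1.186 × 209 = 247.9 mm.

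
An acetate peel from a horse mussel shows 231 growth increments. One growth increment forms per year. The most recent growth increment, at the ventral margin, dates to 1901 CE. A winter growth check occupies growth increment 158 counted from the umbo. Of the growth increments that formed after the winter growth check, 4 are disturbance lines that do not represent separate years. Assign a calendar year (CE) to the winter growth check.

Between growth increment 158 and the ventral margin there are 231 − 158 = 73 growth increments.
Removing the 4 false growth increments leaves 73 − 4 = 69 true growth increments beyond the winter growth check.
Counting back 69 years from 1901 CE places the winter growth check in 1901 − 69 = 1832 CE.

1832 CE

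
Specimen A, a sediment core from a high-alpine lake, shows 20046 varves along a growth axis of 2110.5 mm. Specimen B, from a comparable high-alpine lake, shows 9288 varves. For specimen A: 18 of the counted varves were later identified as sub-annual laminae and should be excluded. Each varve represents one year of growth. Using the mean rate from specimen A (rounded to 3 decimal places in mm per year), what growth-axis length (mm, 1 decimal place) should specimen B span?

975.2 mm

Specimen A: true varve count = 20046 − 18 = 20028.
A: Mean rate = 2110.5 mm / 20028 years ≈ 0.105 mm/yr.
For B, 0.105 mm/year × 9288 years = 975.2 mm.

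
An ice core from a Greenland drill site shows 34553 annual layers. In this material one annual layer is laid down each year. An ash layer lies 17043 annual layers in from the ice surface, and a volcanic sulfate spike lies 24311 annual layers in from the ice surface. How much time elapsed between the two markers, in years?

24311 − 17043 = 7268 annual layers lie between the two events.
That is 7268 years at one annual layer per year.

7268 yr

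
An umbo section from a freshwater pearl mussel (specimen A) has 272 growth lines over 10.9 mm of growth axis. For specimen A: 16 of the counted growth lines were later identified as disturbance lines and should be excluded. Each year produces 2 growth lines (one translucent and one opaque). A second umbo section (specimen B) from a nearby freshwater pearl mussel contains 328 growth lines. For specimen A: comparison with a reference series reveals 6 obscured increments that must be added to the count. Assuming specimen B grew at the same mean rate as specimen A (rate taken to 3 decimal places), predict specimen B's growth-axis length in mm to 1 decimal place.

Specimen A: correcting the raw count gives 272 − 16 + 6 = 262 true growth lines.
Specimen A: with 2 growth lines per year, 262 / 2 = 131 years.
A: Extension rate ≈ 10.9 / 131 = 0.083 mm/year.
Specimen B: dividing by 2 growth lines per year: 328 / 2 = 164 years. Length of B = 0.083 × 164 = 13.6 mm.

13.6 mm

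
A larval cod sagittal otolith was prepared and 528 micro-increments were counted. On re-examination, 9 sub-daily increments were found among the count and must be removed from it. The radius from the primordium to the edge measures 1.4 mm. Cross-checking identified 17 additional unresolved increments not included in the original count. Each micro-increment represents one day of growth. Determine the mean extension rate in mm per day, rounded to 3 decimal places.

0.003 mm per day

Adjusted count: 528 − 9 + 17 = 536 micro-increments.
1.4 mm over 536 days gives 1.4 / 536 ≈ 0.003 mm per day.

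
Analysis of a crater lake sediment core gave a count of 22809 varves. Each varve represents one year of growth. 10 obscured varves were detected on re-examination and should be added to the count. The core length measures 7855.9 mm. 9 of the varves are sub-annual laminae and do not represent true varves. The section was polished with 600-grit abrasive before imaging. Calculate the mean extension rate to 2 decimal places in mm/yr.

True varve count = 22809 − 9 + 10 = 22810.
7855.9 mm over 22810 years gives 7855.9 / 22810 ≈ 0.34 mm/yr.

0.34 mm/yr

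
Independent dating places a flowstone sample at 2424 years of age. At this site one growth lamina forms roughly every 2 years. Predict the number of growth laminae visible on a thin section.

Expected growth laminae: 2424 / 2 = 1212.
So 1212 growth laminae should be present.

1212 growth laminae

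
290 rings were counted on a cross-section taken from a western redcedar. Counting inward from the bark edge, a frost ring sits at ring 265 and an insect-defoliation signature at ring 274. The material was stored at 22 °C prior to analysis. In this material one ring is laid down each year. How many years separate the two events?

274 − 265 = 9 rings lie between the two events.
That is 9 years at one ring per year.

9 years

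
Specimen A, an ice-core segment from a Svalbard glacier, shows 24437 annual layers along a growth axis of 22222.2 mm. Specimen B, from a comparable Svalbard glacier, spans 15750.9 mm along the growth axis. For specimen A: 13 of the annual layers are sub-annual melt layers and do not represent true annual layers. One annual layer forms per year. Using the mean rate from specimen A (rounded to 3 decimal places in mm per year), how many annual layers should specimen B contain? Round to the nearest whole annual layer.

17309 annual layers

Specimen A: true annual layer count = 24437 − 13 = 24424.
A: Mean rate = 22222.2 mm / 24424 years ≈ 0.910 mm per year.
For B, 15750.9 / 0.910 = 17308.68 years ≈ 17309 annual layers.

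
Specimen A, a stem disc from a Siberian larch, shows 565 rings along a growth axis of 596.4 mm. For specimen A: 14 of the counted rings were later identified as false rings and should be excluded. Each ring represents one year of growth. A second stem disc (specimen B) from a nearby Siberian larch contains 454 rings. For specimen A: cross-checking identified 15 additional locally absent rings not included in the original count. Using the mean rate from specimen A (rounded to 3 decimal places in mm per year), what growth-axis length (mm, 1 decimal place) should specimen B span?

Specimen A: true ring count = 565 − 14 + 15 = 566.
A: Extension rate ≈ 596.4 / 566 = 1.054 mm/year.
B's length ≈ 1.054 × 454 = 478.5 mm.

478.5 mm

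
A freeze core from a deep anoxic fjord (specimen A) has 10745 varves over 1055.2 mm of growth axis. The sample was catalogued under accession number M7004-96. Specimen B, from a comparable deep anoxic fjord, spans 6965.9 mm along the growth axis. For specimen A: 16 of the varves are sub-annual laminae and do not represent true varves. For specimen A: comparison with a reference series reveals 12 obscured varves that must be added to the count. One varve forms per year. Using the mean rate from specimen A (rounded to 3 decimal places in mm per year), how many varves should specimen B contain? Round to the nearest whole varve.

71081 varves

Specimen A: adjusted count: 10745 − 16 + 12 = 10741 varves.
A: 1055.2 mm over 10741 years gives 1055.2 / 10741 ≈ 0.098 mm/yr.
For B, 6965.9 / 0.098 = 71080.61 years ≈ 71081 varves.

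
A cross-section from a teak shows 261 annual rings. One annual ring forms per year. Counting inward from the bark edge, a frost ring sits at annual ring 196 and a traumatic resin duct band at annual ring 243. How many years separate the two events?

The two markers are separated by 243 − 196 = 47 annual rings.
At one annual ring per year, 47 years elapsed between them.

47 yr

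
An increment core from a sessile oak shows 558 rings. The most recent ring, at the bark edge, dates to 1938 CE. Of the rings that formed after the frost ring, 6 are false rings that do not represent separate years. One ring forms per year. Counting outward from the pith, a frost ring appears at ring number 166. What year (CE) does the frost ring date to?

1552 CE

Between ring 166 and the bark edge there are 558 − 166 = 392 rings.
392 − 6 false = 386 true rings after the frost ring.
1938 − 386 = 1552 CE.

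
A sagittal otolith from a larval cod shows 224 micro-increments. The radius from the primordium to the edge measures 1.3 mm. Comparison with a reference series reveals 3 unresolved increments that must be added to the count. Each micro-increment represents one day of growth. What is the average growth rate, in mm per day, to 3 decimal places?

After corrections the count is 224 + 3 = 227 micro-increments.
1.3 mm over 227 days gives 1.3 / 227 ≈ 0.006 mm per day.

0.006 mm per day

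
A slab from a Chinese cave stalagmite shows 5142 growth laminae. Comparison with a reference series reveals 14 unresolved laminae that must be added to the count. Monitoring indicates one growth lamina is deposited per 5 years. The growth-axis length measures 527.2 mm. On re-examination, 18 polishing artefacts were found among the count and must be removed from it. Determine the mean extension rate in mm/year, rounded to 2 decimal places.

0.02 mm/year

True growth lamina count = 5142 − 18 + 14 = 5138.
Multiplying by 5 years per growth lamina: 5138 × 5 = 25690 years.
Extension rate ≈ 527.2 / 25690 = 0.02 mm/year.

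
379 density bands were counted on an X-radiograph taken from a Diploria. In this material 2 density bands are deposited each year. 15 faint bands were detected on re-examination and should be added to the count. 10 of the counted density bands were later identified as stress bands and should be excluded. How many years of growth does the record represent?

Correcting the raw count gives 379 − 10 + 15 = 384 true density bands.
With 2 density bands per year, 384 / 2 = 192 years.

192 years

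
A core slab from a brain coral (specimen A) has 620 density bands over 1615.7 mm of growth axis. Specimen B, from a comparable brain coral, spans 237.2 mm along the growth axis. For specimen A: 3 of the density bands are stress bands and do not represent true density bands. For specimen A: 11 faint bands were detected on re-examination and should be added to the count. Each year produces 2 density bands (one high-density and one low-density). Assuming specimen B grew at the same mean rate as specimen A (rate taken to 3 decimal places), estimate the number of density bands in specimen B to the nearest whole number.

92 density bands

Specimen A: after corrections the count is 620 − 3 + 11 = 628 density bands.
Specimen A: 628 density bands at 2 per year is 628 / 2 = 314 years.
A: 1615.7 mm over 314 years gives 1615.7 / 314 ≈ 5.146 mm per year.
Specimen B: 237.2 mm / 5.146 mm per year = 46.09 years; at 2 density bands per year that is 46.09 × 2 ≈ 92 density bands.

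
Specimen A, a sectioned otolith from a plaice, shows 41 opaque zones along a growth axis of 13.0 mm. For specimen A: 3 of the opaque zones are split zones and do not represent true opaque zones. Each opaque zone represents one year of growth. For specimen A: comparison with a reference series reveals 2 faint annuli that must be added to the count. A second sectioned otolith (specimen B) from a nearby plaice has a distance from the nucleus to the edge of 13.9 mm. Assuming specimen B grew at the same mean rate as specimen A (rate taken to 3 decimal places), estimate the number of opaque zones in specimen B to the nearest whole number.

Specimen A: adjusted count: 41 − 3 + 2 = 40 opaque zones.
A: Mean rate = 13.0 mm / 40 years ≈ 0.325 mm per year.
B spans 13.9 / 0.325 = 42.77 years ≈ 43 opaque zones.

43 opaque zones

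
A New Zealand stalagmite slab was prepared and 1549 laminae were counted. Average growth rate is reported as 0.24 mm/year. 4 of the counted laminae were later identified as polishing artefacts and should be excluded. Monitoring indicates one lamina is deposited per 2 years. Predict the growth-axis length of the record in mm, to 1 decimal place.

741.6 mm

True lamina count = 1549 − 4 = 1545.
At 2 years per lamina, 1545 × 2 = 3090 years.
Length ≈ 0.24 × 3090 = 741.6 mm.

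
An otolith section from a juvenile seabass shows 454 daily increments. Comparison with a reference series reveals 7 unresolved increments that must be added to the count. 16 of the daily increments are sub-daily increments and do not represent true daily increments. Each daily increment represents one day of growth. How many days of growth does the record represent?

Correcting the raw count gives 454 − 16 + 7 = 445 true daily increments.
With a one-to-one daily increment periodicity this is 445 days.

445 days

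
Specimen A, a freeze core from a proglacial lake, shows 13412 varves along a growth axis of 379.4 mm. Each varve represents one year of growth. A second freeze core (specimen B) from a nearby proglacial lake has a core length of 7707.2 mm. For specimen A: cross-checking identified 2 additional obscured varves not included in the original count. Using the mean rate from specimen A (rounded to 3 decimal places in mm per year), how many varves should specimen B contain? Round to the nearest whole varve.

275257 varves

Specimen A: adjusted count: 13412 + 2 = 13414 varves.
A: 379.4 mm over 13414 years gives 379.4 / 13414 ≈ 0.028 mm per year.
Specimen B: 7707.2 mm / 0.028 mm per year = 275257.14 years ≈ 275257 varves.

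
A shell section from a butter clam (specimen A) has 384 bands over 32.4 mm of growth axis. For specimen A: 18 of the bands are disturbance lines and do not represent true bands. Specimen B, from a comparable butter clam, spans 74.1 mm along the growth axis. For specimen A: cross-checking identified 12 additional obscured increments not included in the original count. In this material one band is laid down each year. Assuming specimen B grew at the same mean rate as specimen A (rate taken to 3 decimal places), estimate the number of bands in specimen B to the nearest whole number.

Specimen A: adjusted count: 384 − 18 + 12 = 378 bands.
A: 32.4 mm over 378 years gives 32.4 / 378 ≈ 0.086 mm/year.
B spans 74.1 / 0.086 = 861.63 years ≈ 862 bands.

862 bands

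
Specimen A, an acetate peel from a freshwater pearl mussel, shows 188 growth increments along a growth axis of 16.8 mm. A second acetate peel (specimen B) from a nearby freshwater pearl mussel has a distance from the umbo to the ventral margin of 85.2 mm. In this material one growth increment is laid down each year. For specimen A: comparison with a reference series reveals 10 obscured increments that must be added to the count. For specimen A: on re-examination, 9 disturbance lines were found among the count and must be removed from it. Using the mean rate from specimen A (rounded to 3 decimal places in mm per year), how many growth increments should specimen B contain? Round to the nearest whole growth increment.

957 growth increments

Specimen A: true growth increment count = 188 − 9 + 10 = 189.
A: Extension rate ≈ 16.8 / 189 = 0.089 mm/yr.
B spans 85.2 / 0.089 = 957.30 years ≈ 957 growth increments.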